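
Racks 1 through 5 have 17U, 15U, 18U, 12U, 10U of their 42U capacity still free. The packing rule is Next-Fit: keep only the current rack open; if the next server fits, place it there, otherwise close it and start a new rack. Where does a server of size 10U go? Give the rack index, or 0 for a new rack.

Next-Fit only looks at rack 5, which has 10U free.
10U fits there.

5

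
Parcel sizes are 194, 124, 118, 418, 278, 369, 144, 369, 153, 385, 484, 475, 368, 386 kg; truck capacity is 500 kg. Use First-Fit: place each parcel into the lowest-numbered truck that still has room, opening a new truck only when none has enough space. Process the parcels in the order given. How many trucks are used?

11

194 kg → truck 1 (remaining 306 kg)
124 kg → truck 1 (remaining 182 kg)
118 kg → truck 1 (remaining 64 kg)
418 kg → truck 2 (remaining 82 kg)
278 kg → truck 3 (remaining 222 kg)
369 kg → truck 4 (remaining 131 kg)
144 kg → truck 3 (remaining 78 kg)
369 kg → truck 5 (remaining 131 kg)
153 kg → truck 6 (remaining 347 kg)
385 kg → truck 7 (remaining 115 kg)
484 kg → truck 8 (remaining 16 kg)
475 kg → truck 9 (remaining 25 kg)
368 kg → truck 10 (remaining 132 kg)
386 kg → truck 11 (remaining 114 kg)
Final trucks: [194,124,118] [418] [278,144] [369] [369] [153] [385] [484] [475] [368] [386].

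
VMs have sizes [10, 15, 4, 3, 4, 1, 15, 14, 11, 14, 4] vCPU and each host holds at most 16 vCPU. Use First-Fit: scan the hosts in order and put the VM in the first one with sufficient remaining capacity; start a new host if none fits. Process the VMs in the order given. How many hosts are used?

10 vCPU → host 1 (remaining 6 vCPU)
15 vCPU → host 2 (remaining 1 vCPU)
4 vCPU → host 1 (remaining 2 vCPU)
3 vCPU → host 3 (remaining 13 vCPU)
4 vCPU → host 3 (remaining 9 vCPU)
1 vCPU → host 1 (remaining 1 vCPU)
15 vCPU → host 4 (remaining 1 vCPU)
14 vCPU → host 5 (remaining 2 vCPU)
11 vCPU → host 6 (remaining 5 vCPU)
14 vCPU → host 7 (remaining 2 vCPU)
4 vCPU → host 3 (remaining 5 vCPU)

7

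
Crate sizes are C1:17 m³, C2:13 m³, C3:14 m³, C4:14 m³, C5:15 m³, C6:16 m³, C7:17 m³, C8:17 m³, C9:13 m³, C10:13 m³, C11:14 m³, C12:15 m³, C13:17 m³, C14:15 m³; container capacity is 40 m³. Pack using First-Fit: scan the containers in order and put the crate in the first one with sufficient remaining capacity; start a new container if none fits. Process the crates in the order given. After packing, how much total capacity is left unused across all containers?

70

Put C1 (17 m³) in container 1; 23 m³ remain.
Put C2 (13 m³) in container 1; 10 m³ remain.
Put C3 (14 m³) in container 2; 26 m³ remain.
Put C4 (14 m³) in container 2; 12 m³ remain.
Put C5 (15 m³) in container 3; 25 m³ remain.
Put C6 (16 m³) in container 3; 9 m³ remain.
Put C7 (17 m³) in container 4; 23 m³ remain.
Put C8 (17 m³) in container 4; 6 m³ remain.
Put C9 (13 m³) in container 5; 27 m³ remain.
Put C10 (13 m³) in container 5; 14 m³ remain.
Put C11 (14 m³) in container 5; 0 m³ remain.
Put C12 (15 m³) in container 6; 25 m³ remain.
Put C13 (17 m³) in container 6; 8 m³ remain.
Put C14 (15 m³) in container 7; 25 m³ remain.
7 containers × 40 m³ = 280 m³; used 210 m³; unused 70 m³.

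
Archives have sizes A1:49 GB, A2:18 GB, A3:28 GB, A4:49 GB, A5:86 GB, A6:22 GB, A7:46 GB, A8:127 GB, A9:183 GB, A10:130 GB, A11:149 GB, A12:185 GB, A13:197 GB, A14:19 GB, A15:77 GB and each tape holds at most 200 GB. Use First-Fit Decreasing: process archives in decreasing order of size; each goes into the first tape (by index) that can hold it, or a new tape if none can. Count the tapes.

8

Sorted descending: 197, 185, 183, 149, 130, 127, 86, 77, 49, 49, 46, 28, 22, 19, 18.
tape 1: place 197 GB, 3 GB left
tape 2: place 185 GB, 15 GB left
tape 3: place 183 GB, 17 GB left
tape 4: place 149 GB, 51 GB left
tape 5: place 130 GB, 70 GB left
tape 6: place 127 GB, 73 GB left
tape 7: place 86 GB, 114 GB left
tape 7: place 77 GB, 37 GB left
tape 4: place 49 GB, 2 GB left
tape 5: place 49 GB, 21 GB left
tape 6: place 46 GB, 27 GB left
tape 7: place 28 GB, 9 GB left
tape 6: place 22 GB, 5 GB left
tape 5: place 19 GB, 2 GB left
tape 8: place 18 GB, 182 GB left
Final tapes: [197] [185] [183] [149,49] [130,49,19] [127,46,22] [86,77,28] [18].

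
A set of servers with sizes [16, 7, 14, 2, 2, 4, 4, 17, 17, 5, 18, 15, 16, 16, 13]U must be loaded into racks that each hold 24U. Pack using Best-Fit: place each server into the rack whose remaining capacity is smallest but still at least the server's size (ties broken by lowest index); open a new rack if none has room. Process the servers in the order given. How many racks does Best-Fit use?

rack 1: place 16U, 8U left
rack 1: place 7U, 1U left
rack 2: place 14U, 10U left
rack 2: place 2U, 8U left
rack 2: place 2U, 6U left
rack 2: place 4U, 2U left
rack 3: place 4U, 20U left
rack 3: place 17U, 3U left
rack 4: place 17U, 7U left
rack 4: place 5U, 2U left
rack 5: place 18U, 6U left
rack 6: place 15U, 9U left
rack 7: place 16U, 8U left
rack 8: place 16U, 8U left
rack 9: place 13U, 11U left

9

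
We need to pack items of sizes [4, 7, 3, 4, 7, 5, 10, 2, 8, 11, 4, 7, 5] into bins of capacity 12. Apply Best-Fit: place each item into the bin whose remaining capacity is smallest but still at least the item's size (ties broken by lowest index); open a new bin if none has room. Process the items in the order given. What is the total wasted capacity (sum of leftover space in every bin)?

bin 1: place 4, 8 left
bin 1: place 7, 1 left
bin 2: place 3, 9 left
bin 2: place 4, 5 left
bin 3: place 7, 5 left
bin 2: place 5, 0 left
bin 4: place 10, 2 left
bin 4: place 2, 0 left
bin 5: place 8, 4 left
bin 6: place 11, 1 left
bin 5: place 4, 0 left
bin 7: place 7, 5 left
bin 3: place 5, 0 left
7 bins × 12 = 84; used 77; unused 7.

7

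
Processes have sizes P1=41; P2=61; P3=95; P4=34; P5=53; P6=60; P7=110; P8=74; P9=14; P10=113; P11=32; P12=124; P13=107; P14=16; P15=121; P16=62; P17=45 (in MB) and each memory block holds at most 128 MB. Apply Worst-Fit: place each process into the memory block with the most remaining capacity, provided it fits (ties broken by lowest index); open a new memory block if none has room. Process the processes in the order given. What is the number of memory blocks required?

P1 (41 MB) → memory block 1 (remaining 87 MB)
P2 (61 MB) → memory block 1 (remaining 26 MB)
P3 (95 MB) → memory block 2 (remaining 33 MB)
P4 (34 MB) → memory block 3 (remaining 94 MB)
P5 (53 MB) → memory block 3 (remaining 41 MB)
P6 (60 MB) → memory block 4 (remaining 68 MB)
P7 (110 MB) → memory block 5 (remaining 18 MB)
P8 (74 MB) → memory block 6 (remaining 54 MB)
P9 (14 MB) → memory block 4 (remaining 54 MB)
P10 (113 MB) → memory block 7 (remaining 15 MB)
P11 (32 MB) → memory block 4 (remaining 22 MB)
P12 (124 MB) → memory block 8 (remaining 4 MB)
P13 (107 MB) → memory block 9 (remaining 21 MB)
P14 (16 MB) → memory block 6 (remaining 38 MB)
P15 (121 MB) → memory block 10 (remaining 7 MB)
P16 (62 MB) → memory block 11 (remaining 66 MB)
P17 (45 MB) → memory block 11 (remaining 21 MB)

11 memory blocks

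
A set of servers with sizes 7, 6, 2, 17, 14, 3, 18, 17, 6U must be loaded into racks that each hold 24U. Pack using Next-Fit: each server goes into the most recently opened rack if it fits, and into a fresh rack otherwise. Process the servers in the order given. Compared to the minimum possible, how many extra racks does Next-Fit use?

Next-Fit: [7,6,2] [17] [14,3] [18] [17,6] → 5 racks.
Total size 90U; any packing needs at least ⌈90/24⌉ = 4 racks.
An optimal packing achieves that bound: [18,6] [17,7] [17,6] [14,3,2] → 4 racks.
Excess: 5 − 4 = 1.

1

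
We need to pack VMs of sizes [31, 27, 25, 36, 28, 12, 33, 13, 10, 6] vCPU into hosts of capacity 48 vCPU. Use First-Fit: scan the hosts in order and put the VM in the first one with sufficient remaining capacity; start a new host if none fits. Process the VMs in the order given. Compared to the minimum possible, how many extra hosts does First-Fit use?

0

First-Fit: [31,12] [27,13,6] [25,10] [36] [28] [33] → 6 hosts.
6 VMs exceed 24 vCPU (half the capacity), and no two of those can share a host, so at least 6 hosts are needed.
So 6 is already optimal.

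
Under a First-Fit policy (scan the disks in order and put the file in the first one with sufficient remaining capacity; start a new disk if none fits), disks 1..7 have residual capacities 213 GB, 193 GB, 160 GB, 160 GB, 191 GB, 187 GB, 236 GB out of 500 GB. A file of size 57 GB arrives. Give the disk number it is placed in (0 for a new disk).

Disks with room: disk 1 (213 GB), disk 2 (193 GB), disk 3 (160 GB), disk 4 (160 GB), disk 5 (191 GB), disk 6 (187 GB), disk 7 (236 GB).
The first with room is disk 1.

1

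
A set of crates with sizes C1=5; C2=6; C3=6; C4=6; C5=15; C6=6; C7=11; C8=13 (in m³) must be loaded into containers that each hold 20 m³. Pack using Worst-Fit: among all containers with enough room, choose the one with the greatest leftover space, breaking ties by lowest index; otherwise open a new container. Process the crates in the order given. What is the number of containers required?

container 1: place C1 (5 m³), 15 m³ left
container 1: place C2 (6 m³), 9 m³ left
container 1: place C3 (6 m³), 3 m³ left
container 2: place C4 (6 m³), 14 m³ left
container 3: place C5 (15 m³), 5 m³ left
container 2: place C6 (6 m³), 8 m³ left
container 4: place C7 (11 m³), 9 m³ left
container 5: place C8 (13 m³), 7 m³ left

5 containers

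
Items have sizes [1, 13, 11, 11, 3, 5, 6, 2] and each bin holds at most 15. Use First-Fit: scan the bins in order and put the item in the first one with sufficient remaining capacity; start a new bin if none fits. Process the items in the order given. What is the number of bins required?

bin 1: place 1, 14 left
bin 1: place 13, 1 left
bin 2: place 11, 4 left
bin 3: place 11, 4 left
bin 2: place 3, 1 left
bin 4: place 5, 10 left
bin 4: place 6, 4 left
bin 3: place 2, 2 left

4 bins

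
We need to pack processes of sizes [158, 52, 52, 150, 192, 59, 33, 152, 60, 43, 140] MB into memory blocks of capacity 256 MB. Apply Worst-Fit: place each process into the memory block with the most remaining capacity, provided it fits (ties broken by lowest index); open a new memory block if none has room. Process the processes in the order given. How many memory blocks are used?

memory block 1: place 158 MB, 98 MB left
memory block 1: place 52 MB, 46 MB left
memory block 2: place 52 MB, 204 MB left
memory block 2: place 150 MB, 54 MB left
memory block 3: place 192 MB, 64 MB left
memory block 3: place 59 MB, 5 MB left
memory block 2: place 33 MB, 21 MB left
memory block 4: place 152 MB, 104 MB left
memory block 4: place 60 MB, 44 MB left
memory block 1: place 43 MB, 3 MB left
memory block 5: place 140 MB, 116 MB left

5 memory blocks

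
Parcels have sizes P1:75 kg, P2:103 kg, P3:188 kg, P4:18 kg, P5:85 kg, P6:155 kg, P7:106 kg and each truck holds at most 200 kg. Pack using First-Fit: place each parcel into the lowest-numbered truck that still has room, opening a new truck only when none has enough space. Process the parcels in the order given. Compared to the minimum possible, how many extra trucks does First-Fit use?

0

First-Fit: [75,103,18] [188] [85,106] [155] → 4 trucks.
Total size 730 kg; any packing needs at least ⌈730/200⌉ = 4 trucks.
So 4 is already optimal.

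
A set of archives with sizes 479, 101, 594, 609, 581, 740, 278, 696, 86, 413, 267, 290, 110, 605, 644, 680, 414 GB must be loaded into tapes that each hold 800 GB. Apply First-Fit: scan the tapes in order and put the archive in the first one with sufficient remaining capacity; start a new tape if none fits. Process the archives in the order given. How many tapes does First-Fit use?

12

tape 1: place 479 GB, 321 GB left
tape 1: place 101 GB, 220 GB left
tape 2: place 594 GB, 206 GB left
tape 3: place 609 GB, 191 GB left
tape 4: place 581 GB, 219 GB left
tape 5: place 740 GB, 60 GB left
tape 6: place 278 GB, 522 GB left
tape 7: place 696 GB, 104 GB left
tape 1: place 86 GB, 134 GB left
tape 6: place 413 GB, 109 GB left
tape 8: place 267 GB, 533 GB left
tape 8: place 290 GB, 243 GB left
tape 1: place 110 GB, 24 GB left
tape 9: place 605 GB, 195 GB left
tape 10: place 644 GB, 156 GB left
tape 11: place 680 GB, 120 GB left
tape 12: place 414 GB, 386 GB left
Final tapes: [479,101,86,110] [594] [609] [581] [740] [278,413] [696] [267,290] [605] [644] [680] [414].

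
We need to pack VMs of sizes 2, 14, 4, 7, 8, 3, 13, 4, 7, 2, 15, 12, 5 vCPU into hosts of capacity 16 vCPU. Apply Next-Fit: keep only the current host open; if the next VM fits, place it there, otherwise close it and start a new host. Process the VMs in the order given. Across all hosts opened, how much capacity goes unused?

32

2 vCPU → host 1 (remaining 14 vCPU)
14 vCPU → host 1 (remaining 0 vCPU)
4 vCPU → host 2 (remaining 12 vCPU)
7 vCPU → host 2 (remaining 5 vCPU)
8 vCPU → host 3 (remaining 8 vCPU)
3 vCPU → host 3 (remaining 5 vCPU)
13 vCPU → host 4 (remaining 3 vCPU)
4 vCPU → host 5 (remaining 12 vCPU)
7 vCPU → host 5 (remaining 5 vCPU)
2 vCPU → host 5 (remaining 3 vCPU)
15 vCPU → host 6 (remaining 1 vCPU)
12 vCPU → host 7 (remaining 4 vCPU)
5 vCPU → host 8 (remaining 11 vCPU)
8 hosts × 16 vCPU = 128 vCPU; used 96 vCPU; unused 32 vCPU.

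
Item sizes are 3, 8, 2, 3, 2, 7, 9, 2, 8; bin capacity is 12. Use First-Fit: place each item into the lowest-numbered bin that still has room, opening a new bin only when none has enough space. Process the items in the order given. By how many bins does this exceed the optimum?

First-Fit: [3,8] [2,3,2,2] [7] [9] [8] → 5 bins.
Total size 44; any packing needs at least ⌈44/12⌉ = 4 bins.
An optimal packing achieves that bound: [9,3] [8,3] [8,2,2] [7,2] → 4 bins.
Excess: 5 − 4 = 1.

1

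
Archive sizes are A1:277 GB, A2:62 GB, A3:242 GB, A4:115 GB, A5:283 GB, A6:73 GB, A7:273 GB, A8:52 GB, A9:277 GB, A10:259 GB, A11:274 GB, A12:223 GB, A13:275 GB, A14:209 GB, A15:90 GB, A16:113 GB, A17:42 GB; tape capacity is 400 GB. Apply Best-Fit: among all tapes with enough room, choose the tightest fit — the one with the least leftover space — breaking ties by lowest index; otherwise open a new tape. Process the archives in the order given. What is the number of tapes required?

Put A1 (277 GB) in tape 1; 123 GB remain.
Put A2 (62 GB) in tape 1; 61 GB remain.
Put A3 (242 GB) in tape 2; 158 GB remain.
Put A4 (115 GB) in tape 2; 43 GB remain.
Put A5 (283 GB) in tape 3; 117 GB remain.
Put A6 (73 GB) in tape 3; 44 GB remain.
Put A7 (273 GB) in tape 4; 127 GB remain.
Put A8 (52 GB) in tape 1; 9 GB remain.
Put A9 (277 GB) in tape 5; 123 GB remain.
Put A10 (259 GB) in tape 6; 141 GB remain.
Put A11 (274 GB) in tape 7; 126 GB remain.
Put A12 (223 GB) in tape 8; 177 GB remain.
Put A13 (275 GB) in tape 9; 125 GB remain.
Put A14 (209 GB) in tape 10; 191 GB remain.
Put A15 (90 GB) in tape 5; 33 GB remain.
Put A16 (113 GB) in tape 9; 12 GB remain.
Put A17 (42 GB) in tape 2; 1 GB remain.

10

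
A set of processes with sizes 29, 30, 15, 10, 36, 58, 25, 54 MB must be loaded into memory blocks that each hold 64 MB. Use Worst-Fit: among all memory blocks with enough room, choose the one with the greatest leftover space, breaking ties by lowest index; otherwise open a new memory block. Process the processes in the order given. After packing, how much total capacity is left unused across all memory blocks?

memory block 1: place 29 MB, 35 MB left
memory block 1: place 30 MB, 5 MB left
memory block 2: place 15 MB, 49 MB left
memory block 2: place 10 MB, 39 MB left
memory block 2: place 36 MB, 3 MB left
memory block 3: place 58 MB, 6 MB left
memory block 4: place 25 MB, 39 MB left
memory block 5: place 54 MB, 10 MB left
5 memory blocks × 64 MB = 320 MB; used 257 MB; unused 63 MB.

63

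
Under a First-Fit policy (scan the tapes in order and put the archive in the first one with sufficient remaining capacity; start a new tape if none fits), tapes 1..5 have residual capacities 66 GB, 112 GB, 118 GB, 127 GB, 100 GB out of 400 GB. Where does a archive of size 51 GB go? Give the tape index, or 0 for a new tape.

Tapes with room: tape 1 (66 GB), tape 2 (112 GB), tape 3 (118 GB), tape 4 (127 GB), tape 5 (100 GB).
The first with room is tape 1.

1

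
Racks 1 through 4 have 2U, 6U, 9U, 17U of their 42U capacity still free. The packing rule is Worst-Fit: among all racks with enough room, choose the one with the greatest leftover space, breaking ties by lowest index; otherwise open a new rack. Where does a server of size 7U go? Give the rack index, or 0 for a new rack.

Racks with room: rack 3 (9U), rack 4 (17U).
Most room is rack 4 with 17U free.

4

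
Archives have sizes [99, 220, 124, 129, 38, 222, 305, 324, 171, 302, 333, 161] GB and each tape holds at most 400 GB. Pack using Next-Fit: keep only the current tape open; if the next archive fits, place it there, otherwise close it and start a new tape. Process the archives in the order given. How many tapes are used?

tape 1: place 99 GB, 301 GB left
tape 1: place 220 GB, 81 GB left
tape 2: place 124 GB, 276 GB left
tape 2: place 129 GB, 147 GB left
tape 2: place 38 GB, 109 GB left
tape 3: place 222 GB, 178 GB left
tape 4: place 305 GB, 95 GB left
tape 5: place 324 GB, 76 GB left
tape 6: place 171 GB, 229 GB left
tape 7: place 302 GB, 98 GB left
tape 8: place 333 GB, 67 GB left
tape 9: place 161 GB, 239 GB left
Final tapes: [99,220] [124,129,38] [222] [305] [324] [171] [302] [333] [161].

9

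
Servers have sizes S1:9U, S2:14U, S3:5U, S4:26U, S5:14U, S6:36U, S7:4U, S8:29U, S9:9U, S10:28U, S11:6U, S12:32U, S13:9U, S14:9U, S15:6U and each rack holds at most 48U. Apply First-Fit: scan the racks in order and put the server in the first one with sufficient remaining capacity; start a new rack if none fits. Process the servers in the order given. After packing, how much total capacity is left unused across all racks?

Put S1 (9U) in rack 1; 39U remain.
Put S2 (14U) in rack 1; 25U remain.
Put S3 (5U) in rack 1; 20U remain.
Put S4 (26U) in rack 2; 22U remain.
Put S5 (14U) in rack 1; 6U remain.
Put S6 (36U) in rack 3; 12U remain.
Put S7 (4U) in rack 1; 2U remain.
Put S8 (29U) in rack 4; 19U remain.
Put S9 (9U) in rack 2; 13U remain.
Put S10 (28U) in rack 5; 20U remain.
Put S11 (6U) in rack 2; 7U remain.
Put S12 (32U) in rack 6; 16U remain.
Put S13 (9U) in rack 3; 3U remain.
Put S14 (9U) in rack 4; 10U remain.
Put S15 (6U) in rack 2; 1U remain.
6 racks × 48U = 288U; used 236U; unused 52U.

52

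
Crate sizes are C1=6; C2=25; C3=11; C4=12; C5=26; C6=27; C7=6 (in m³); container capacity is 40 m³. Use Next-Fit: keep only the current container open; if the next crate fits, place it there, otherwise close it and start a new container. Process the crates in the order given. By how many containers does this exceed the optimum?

Next-Fit: [6,25] [11,12] [26] [27,6] → 4 containers.
Total size 113 m³; any packing needs at least ⌈113/40⌉ = 3 containers.
An optimal packing achieves that bound: [27,12] [26,11] [25,6,6] → 3 containers.
Excess: 4 − 3 = 1.

1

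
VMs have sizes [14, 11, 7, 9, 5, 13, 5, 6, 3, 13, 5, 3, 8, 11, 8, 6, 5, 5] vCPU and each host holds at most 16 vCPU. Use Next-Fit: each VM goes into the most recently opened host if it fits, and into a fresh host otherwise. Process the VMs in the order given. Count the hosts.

14 vCPU → host 1 (remaining 2 vCPU)
11 vCPU → host 2 (remaining 5 vCPU)
7 vCPU → host 3 (remaining 9 vCPU)
9 vCPU → host 3 (remaining 0 vCPU)
5 vCPU → host 4 (remaining 11 vCPU)
13 vCPU → host 5 (remaining 3 vCPU)
5 vCPU → host 6 (remaining 11 vCPU)
6 vCPU → host 6 (remaining 5 vCPU)
3 vCPU → host 6 (remaining 2 vCPU)
13 vCPU → host 7 (remaining 3 vCPU)
5 vCPU → host 8 (remaining 11 vCPU)
3 vCPU → host 8 (remaining 8 vCPU)
8 vCPU → host 8 (remaining 0 vCPU)
11 vCPU → host 9 (remaining 5 vCPU)
8 vCPU → host 10 (remaining 8 vCPU)
6 vCPU → host 10 (remaining 2 vCPU)
5 vCPU → host 11 (remaining 11 vCPU)
5 vCPU → host 11 (remaining 6 vCPU)

11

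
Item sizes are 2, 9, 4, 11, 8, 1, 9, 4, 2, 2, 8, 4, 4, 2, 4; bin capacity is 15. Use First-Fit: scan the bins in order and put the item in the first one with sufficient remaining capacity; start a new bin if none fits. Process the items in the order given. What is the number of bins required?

bin 1: place 2, 13 left
bin 1: place 9, 4 left
bin 1: place 4, 0 left
bin 2: place 11, 4 left
bin 3: place 8, 7 left
bin 2: place 1, 3 left
bin 4: place 9, 6 left
bin 3: place 4, 3 left
bin 2: place 2, 1 left
bin 3: place 2, 1 left
bin 5: place 8, 7 left
bin 4: place 4, 2 left
bin 5: place 4, 3 left
bin 4: place 2, 0 left
bin 6: place 4, 11 left
Final bins: [2,9,4] [11,1,2] [8,4,2] [9,4,2] [8,4] [4].

6 bins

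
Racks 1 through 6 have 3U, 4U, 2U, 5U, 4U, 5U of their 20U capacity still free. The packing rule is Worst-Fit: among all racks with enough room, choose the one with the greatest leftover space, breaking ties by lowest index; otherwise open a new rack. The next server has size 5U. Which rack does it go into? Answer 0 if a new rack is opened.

4

Racks with room: rack 4 (5U), rack 6 (5U).
Most room is rack 4 with 5U free.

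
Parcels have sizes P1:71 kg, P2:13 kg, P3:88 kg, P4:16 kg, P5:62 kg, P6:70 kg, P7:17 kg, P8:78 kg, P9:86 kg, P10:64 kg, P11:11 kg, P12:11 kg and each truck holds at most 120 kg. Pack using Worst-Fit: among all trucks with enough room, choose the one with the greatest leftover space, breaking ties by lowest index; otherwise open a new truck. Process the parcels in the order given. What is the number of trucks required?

truck 1: place P1 (71 kg), 49 kg left
truck 1: place P2 (13 kg), 36 kg left
truck 2: place P3 (88 kg), 32 kg left
truck 1: place P4 (16 kg), 20 kg left
truck 3: place P5 (62 kg), 58 kg left
truck 4: place P6 (70 kg), 50 kg left
truck 3: place P7 (17 kg), 41 kg left
truck 5: place P8 (78 kg), 42 kg left
truck 6: place P9 (86 kg), 34 kg left
truck 7: place P10 (64 kg), 56 kg left
truck 7: place P11 (11 kg), 45 kg left
truck 4: place P12 (11 kg), 39 kg left
Final trucks: [71,13,16] [88] [62,17] [70,11] [78] [86] [64,11].

7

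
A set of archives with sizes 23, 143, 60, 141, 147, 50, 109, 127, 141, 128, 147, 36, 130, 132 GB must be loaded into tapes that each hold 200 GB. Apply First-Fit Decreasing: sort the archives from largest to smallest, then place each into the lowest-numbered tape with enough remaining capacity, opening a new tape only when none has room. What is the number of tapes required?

Sorted descending: 147, 147, 143, 141, 141, 132, 130, 128, 127, 109, 60, 50, 36, 23.
Put 147 GB in tape 1; 53 GB remain.
Put 147 GB in tape 2; 53 GB remain.
Put 143 GB in tape 3; 57 GB remain.
Put 141 GB in tape 4; 59 GB remain.
Put 141 GB in tape 5; 59 GB remain.
Put 132 GB in tape 6; 68 GB remain.
Put 130 GB in tape 7; 70 GB remain.
Put 128 GB in tape 8; 72 GB remain.
Put 127 GB in tape 9; 73 GB remain.
Put 109 GB in tape 10; 91 GB remain.
Put 60 GB in tape 6; 8 GB remain.
Put 50 GB in tape 1; 3 GB remain.
Put 36 GB in tape 2; 17 GB remain.
Put 23 GB in tape 3; 34 GB remain.
Final tapes: [147,50] [147,36] [143,23] [141] [141] [132,60] [130] [128] [127] [109].

10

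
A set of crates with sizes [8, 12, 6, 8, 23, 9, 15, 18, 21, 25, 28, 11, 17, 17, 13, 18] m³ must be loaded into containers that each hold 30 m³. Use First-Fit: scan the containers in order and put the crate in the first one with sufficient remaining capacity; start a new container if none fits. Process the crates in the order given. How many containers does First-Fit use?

11 containers

Put 8 m³ in container 1; 22 m³ remain.
Put 12 m³ in container 1; 10 m³ remain.
Put 6 m³ in container 1; 4 m³ remain.
Put 8 m³ in container 2; 22 m³ remain.
Put 23 m³ in container 3; 7 m³ remain.
Put 9 m³ in container 2; 13 m³ remain.
Put 15 m³ in container 4; 15 m³ remain.
Put 18 m³ in container 5; 12 m³ remain.
Put 21 m³ in container 6; 9 m³ remain.
Put 25 m³ in container 7; 5 m³ remain.
Put 28 m³ in container 8; 2 m³ remain.
Put 11 m³ in container 2; 2 m³ remain.
Put 17 m³ in container 9; 13 m³ remain.
Put 17 m³ in container 10; 13 m³ remain.
Put 13 m³ in container 4; 2 m³ remain.
Put 18 m³ in container 11; 12 m³ remain.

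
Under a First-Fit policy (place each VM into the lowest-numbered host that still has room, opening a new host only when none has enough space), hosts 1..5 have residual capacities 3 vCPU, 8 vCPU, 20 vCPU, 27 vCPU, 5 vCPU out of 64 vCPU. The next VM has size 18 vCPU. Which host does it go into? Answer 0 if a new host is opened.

3

Hosts with room: host 3 (20 vCPU), host 4 (27 vCPU).
The first with room is host 3.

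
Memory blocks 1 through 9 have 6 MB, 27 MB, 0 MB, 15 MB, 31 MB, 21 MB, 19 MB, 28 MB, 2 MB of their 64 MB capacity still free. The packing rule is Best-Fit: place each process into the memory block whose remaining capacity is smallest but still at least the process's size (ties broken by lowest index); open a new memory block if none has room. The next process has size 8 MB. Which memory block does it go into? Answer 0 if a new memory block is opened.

4

Memory blocks with room: memory block 2 (27 MB), memory block 4 (15 MB), memory block 5 (31 MB), memory block 6 (21 MB), memory block 7 (19 MB), memory block 8 (28 MB).
Tightest fit is memory block 4 with 15 MB free.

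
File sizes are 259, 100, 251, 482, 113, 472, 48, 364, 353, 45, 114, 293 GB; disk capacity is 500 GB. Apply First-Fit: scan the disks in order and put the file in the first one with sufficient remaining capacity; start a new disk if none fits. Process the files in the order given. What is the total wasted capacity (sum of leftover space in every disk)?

606

259 GB → disk 1 (remaining 241 GB)
100 GB → disk 1 (remaining 141 GB)
251 GB → disk 2 (remaining 249 GB)
482 GB → disk 3 (remaining 18 GB)
113 GB → disk 1 (remaining 28 GB)
472 GB → disk 4 (remaining 28 GB)
48 GB → disk 2 (remaining 201 GB)
364 GB → disk 5 (remaining 136 GB)
353 GB → disk 6 (remaining 147 GB)
45 GB → disk 2 (remaining 156 GB)
114 GB → disk 2 (remaining 42 GB)
293 GB → disk 7 (remaining 207 GB)
7 disks × 500 GB = 3500 GB; used 2894 GB; unused 606 GB.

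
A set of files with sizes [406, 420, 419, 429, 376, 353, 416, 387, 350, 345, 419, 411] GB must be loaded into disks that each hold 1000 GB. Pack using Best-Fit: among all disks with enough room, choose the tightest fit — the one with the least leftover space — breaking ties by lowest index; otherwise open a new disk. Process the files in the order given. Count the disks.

6 disks

406 GB → disk 1 (remaining 594 GB)
420 GB → disk 1 (remaining 174 GB)
419 GB → disk 2 (remaining 581 GB)
429 GB → disk 2 (remaining 152 GB)
376 GB → disk 3 (remaining 624 GB)
353 GB → disk 3 (remaining 271 GB)
416 GB → disk 4 (remaining 584 GB)
387 GB → disk 4 (remaining 197 GB)
350 GB → disk 5 (remaining 650 GB)
345 GB → disk 5 (remaining 305 GB)
419 GB → disk 6 (remaining 581 GB)
411 GB → disk 6 (remaining 170 GB)
Final disks: [406,420] [419,429] [376,353] [416,387] [350,345] [419,411].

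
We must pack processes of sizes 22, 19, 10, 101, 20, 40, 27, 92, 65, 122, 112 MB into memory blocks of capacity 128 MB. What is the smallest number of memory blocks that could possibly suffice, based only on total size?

Total size = 22 + 19 + 10 + 101 + 20 + 40 + 27 + 92 + 65 + 122 + 112 = 630 MB.
⌈630 / 128⌉ = 5.

5 memory blocks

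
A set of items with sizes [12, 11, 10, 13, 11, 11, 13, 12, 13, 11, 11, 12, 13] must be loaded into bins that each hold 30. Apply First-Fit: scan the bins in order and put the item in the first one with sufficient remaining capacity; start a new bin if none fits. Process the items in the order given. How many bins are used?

7

Put 12 in bin 1; 18 remain.
Put 11 in bin 1; 7 remain.
Put 10 in bin 2; 20 remain.
Put 13 in bin 2; 7 remain.
Put 11 in bin 3; 19 remain.
Put 11 in bin 3; 8 remain.
Put 13 in bin 4; 17 remain.
Put 12 in bin 4; 5 remain.
Put 13 in bin 5; 17 remain.
Put 11 in bin 5; 6 remain.
Put 11 in bin 6; 19 remain.
Put 12 in bin 6; 7 remain.
Put 13 in bin 7; 17 remain.
Final bins: [12,11] [10,13] [11,11] [13,12] [13,11] [11,12] [13].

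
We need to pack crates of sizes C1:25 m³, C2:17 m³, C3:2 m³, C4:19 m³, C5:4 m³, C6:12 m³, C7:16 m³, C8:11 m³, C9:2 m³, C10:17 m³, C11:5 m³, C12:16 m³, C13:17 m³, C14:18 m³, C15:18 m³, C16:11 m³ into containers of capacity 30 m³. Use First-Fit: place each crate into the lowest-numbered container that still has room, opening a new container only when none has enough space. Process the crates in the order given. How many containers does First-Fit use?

Put C1 (25 m³) in container 1; 5 m³ remain.
Put C2 (17 m³) in container 2; 13 m³ remain.
Put C3 (2 m³) in container 1; 3 m³ remain.
Put C4 (19 m³) in container 3; 11 m³ remain.
Put C5 (4 m³) in container 2; 9 m³ remain.
Put C6 (12 m³) in container 4; 18 m³ remain.
Put C7 (16 m³) in container 4; 2 m³ remain.
Put C8 (11 m³) in container 3; 0 m³ remain.
Put C9 (2 m³) in container 1; 1 m³ remain.
Put C10 (17 m³) in container 5; 13 m³ remain.
Put C11 (5 m³) in container 2; 4 m³ remain.
Put C12 (16 m³) in container 6; 14 m³ remain.
Put C13 (17 m³) in container 7; 13 m³ remain.
Put C14 (18 m³) in container 8; 12 m³ remain.
Put C15 (18 m³) in container 9; 12 m³ remain.
Put C16 (11 m³) in container 5; 2 m³ remain.
Final containers: [25,2,2] [17,4,5] [19,11] [12,16] [17,11] [16] [17] [18] [18].

9 containers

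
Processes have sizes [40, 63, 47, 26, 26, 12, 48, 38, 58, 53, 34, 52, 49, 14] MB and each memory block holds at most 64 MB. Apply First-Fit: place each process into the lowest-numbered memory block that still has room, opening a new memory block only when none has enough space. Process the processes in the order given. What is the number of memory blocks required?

11 memory blocks

memory block 1: place 40 MB, 24 MB left
memory block 2: place 63 MB, 1 MB left
memory block 3: place 47 MB, 17 MB left
memory block 4: place 26 MB, 38 MB left
memory block 4: place 26 MB, 12 MB left
memory block 1: place 12 MB, 12 MB left
memory block 5: place 48 MB, 16 MB left
memory block 6: place 38 MB, 26 MB left
memory block 7: place 58 MB, 6 MB left
memory block 8: place 53 MB, 11 MB left
memory block 9: place 34 MB, 30 MB left
memory block 10: place 52 MB, 12 MB left
memory block 11: place 49 MB, 15 MB left
memory block 3: place 14 MB, 3 MB left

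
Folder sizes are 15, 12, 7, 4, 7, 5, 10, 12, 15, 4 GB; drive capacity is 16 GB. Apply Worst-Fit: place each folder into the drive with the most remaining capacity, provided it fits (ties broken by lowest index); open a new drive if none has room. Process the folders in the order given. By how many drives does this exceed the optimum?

1

Worst-Fit: [15] [12] [7,4] [7,5] [10,4] [12] [15] → 7 drives.
Total size 91 GB; any packing needs at least ⌈91/16⌉ = 6 drives.
An optimal packing achieves that bound: [15] [15] [12,4] [12,4] [10,5] [7,7] → 6 drives.
Excess: 7 − 6 = 1.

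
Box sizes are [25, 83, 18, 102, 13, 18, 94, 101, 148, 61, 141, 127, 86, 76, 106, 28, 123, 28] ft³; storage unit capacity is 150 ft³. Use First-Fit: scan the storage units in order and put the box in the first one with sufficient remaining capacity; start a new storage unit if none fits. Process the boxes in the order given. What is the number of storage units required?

11 storage units

25 ft³ → storage unit 1 (remaining 125 ft³)
83 ft³ → storage unit 1 (remaining 42 ft³)
18 ft³ → storage unit 1 (remaining 24 ft³)
102 ft³ → storage unit 2 (remaining 48 ft³)
13 ft³ → storage unit 1 (remaining 11 ft³)
18 ft³ → storage unit 2 (remaining 30 ft³)
94 ft³ → storage unit 3 (remaining 56 ft³)
101 ft³ → storage unit 4 (remaining 49 ft³)
148 ft³ → storage unit 5 (remaining 2 ft³)
61 ft³ → storage unit 6 (remaining 89 ft³)
141 ft³ → storage unit 7 (remaining 9 ft³)
127 ft³ → storage unit 8 (remaining 23 ft³)
86 ft³ → storage unit 6 (remaining 3 ft³)
76 ft³ → storage unit 9 (remaining 74 ft³)
106 ft³ → storage unit 10 (remaining 44 ft³)
28 ft³ → storage unit 2 (remaining 2 ft³)
123 ft³ → storage unit 11 (remaining 27 ft³)
28 ft³ → storage unit 3 (remaining 28 ft³)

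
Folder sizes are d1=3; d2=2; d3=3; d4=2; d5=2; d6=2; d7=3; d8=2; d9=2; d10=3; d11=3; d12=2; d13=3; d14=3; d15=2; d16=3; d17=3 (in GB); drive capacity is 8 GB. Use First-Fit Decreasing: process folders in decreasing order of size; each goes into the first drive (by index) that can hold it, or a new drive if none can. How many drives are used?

6

Sorted descending: 3, 3, 3, 3, 3, 3, 3, 3, 3, 2, 2, 2, 2, 2, 2, 2, 2.
3 GB → drive 1 (remaining 5 GB)
3 GB → drive 1 (remaining 2 GB)
3 GB → drive 2 (remaining 5 GB)
3 GB → drive 2 (remaining 2 GB)
3 GB → drive 3 (remaining 5 GB)
3 GB → drive 3 (remaining 2 GB)
3 GB → drive 4 (remaining 5 GB)
3 GB → drive 4 (remaining 2 GB)
3 GB → drive 5 (remaining 5 GB)
2 GB → drive 1 (remaining 0 GB)
2 GB → drive 2 (remaining 0 GB)
2 GB → drive 3 (remaining 0 GB)
2 GB → drive 4 (remaining 0 GB)
2 GB → drive 5 (remaining 3 GB)
2 GB → drive 5 (remaining 1 GB)
2 GB → drive 6 (remaining 6 GB)
2 GB → drive 6 (remaining 4 GB)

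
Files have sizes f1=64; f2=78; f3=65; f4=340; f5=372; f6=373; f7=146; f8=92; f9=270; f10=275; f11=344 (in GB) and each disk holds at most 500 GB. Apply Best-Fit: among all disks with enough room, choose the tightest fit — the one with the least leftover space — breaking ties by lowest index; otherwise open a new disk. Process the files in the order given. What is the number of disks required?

disk 1: place f1 (64 GB), 436 GB left
disk 1: place f2 (78 GB), 358 GB left
disk 1: place f3 (65 GB), 293 GB left
disk 2: place f4 (340 GB), 160 GB left
disk 3: place f5 (372 GB), 128 GB left
disk 4: place f6 (373 GB), 127 GB left
disk 2: place f7 (146 GB), 14 GB left
disk 4: place f8 (92 GB), 35 GB left
disk 1: place f9 (270 GB), 23 GB left
disk 5: place f10 (275 GB), 225 GB left
disk 6: place f11 (344 GB), 156 GB left

6 disks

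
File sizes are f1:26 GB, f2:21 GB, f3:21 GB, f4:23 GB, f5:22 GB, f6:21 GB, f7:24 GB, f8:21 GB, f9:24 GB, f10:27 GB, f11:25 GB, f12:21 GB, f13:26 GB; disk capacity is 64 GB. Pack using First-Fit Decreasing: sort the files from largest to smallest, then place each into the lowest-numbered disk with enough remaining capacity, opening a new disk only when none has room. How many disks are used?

Sorted descending: 27, 26, 26, 25, 24, 24, 23, 22, 21, 21, 21, 21, 21.
disk 1: place 27 GB, 37 GB left
disk 1: place 26 GB, 11 GB left
disk 2: place 26 GB, 38 GB left
disk 2: place 25 GB, 13 GB left
disk 3: place 24 GB, 40 GB left
disk 3: place 24 GB, 16 GB left
disk 4: place 23 GB, 41 GB left
disk 4: place 22 GB, 19 GB left
disk 5: place 21 GB, 43 GB left
disk 5: place 21 GB, 22 GB left
disk 5: place 21 GB, 1 GB left
disk 6: place 21 GB, 43 GB left
disk 6: place 21 GB, 22 GB left
Final disks: [27,26] [26,25] [24,24] [23,22] [21,21,21] [21,21].

6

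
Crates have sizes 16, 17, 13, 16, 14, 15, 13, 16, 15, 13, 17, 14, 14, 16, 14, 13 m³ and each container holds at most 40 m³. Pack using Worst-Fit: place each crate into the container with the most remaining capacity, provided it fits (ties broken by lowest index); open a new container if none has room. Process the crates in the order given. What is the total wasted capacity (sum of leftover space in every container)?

container 1: place 16 m³, 24 m³ left
container 1: place 17 m³, 7 m³ left
container 2: place 13 m³, 27 m³ left
container 2: place 16 m³, 11 m³ left
container 3: place 14 m³, 26 m³ left
container 3: place 15 m³, 11 m³ left
container 4: place 13 m³, 27 m³ left
container 4: place 16 m³, 11 m³ left
container 5: place 15 m³, 25 m³ left
container 5: place 13 m³, 12 m³ left
container 6: place 17 m³, 23 m³ left
container 6: place 14 m³, 9 m³ left
container 7: place 14 m³, 26 m³ left
container 7: place 16 m³, 10 m³ left
container 8: place 14 m³, 26 m³ left
container 8: place 13 m³, 13 m³ left
8 containers × 40 m³ = 320 m³; used 236 m³; unused 84 m³.

84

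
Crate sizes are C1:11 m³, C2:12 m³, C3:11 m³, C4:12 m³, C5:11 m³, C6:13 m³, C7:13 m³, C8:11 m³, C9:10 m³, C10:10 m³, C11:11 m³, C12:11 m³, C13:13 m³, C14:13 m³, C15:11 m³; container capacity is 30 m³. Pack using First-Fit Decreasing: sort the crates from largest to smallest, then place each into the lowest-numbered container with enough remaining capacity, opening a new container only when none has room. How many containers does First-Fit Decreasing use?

Sorted descending: 13, 13, 13, 13, 12, 12, 11, 11, 11, 11, 11, 11, 11, 10, 10.
Put 13 m³ in container 1; 17 m³ remain.
Put 13 m³ in container 1; 4 m³ remain.
Put 13 m³ in container 2; 17 m³ remain.
Put 13 m³ in container 2; 4 m³ remain.
Put 12 m³ in container 3; 18 m³ remain.
Put 12 m³ in container 3; 6 m³ remain.
Put 11 m³ in container 4; 19 m³ remain.
Put 11 m³ in container 4; 8 m³ remain.
Put 11 m³ in container 5; 19 m³ remain.
Put 11 m³ in container 5; 8 m³ remain.
Put 11 m³ in container 6; 19 m³ remain.
Put 11 m³ in container 6; 8 m³ remain.
Put 11 m³ in container 7; 19 m³ remain.
Put 10 m³ in container 7; 9 m³ remain.
Put 10 m³ in container 8; 20 m³ remain.

8 containers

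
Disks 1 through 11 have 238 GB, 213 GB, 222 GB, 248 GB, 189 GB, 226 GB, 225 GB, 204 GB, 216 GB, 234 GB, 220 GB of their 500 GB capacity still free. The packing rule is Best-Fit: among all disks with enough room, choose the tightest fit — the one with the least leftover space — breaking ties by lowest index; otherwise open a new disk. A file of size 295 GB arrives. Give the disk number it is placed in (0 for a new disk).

No disk has ≥ 295 GB free, so a new disk is opened.

0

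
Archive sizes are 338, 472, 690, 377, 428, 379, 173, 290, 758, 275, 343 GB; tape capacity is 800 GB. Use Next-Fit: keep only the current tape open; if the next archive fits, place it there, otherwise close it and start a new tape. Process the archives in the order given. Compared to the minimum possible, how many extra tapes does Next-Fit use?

3

Next-Fit: [338] [472] [690] [377] [428] [379,173] [290] [758] [275,343] → 9 tapes.
Total size 4523 GB; any packing needs at least ⌈4523/800⌉ = 6 tapes.
An optimal packing achieves that bound: [758] [690] [472,290] [428,343] [379,377] [338,275,173] → 6 tapes.
Excess: 9 − 6 = 3.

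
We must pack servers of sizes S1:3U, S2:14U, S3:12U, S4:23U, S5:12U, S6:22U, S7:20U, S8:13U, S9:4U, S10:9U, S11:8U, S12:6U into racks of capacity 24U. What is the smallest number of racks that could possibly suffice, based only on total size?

7 racks

Total size = 3 + 14 + 12 + 23 + 12 + 22 + 20 + 13 + 4 + 9 + 8 + 6 = 146U.
⌈146 / 24⌉ = 7.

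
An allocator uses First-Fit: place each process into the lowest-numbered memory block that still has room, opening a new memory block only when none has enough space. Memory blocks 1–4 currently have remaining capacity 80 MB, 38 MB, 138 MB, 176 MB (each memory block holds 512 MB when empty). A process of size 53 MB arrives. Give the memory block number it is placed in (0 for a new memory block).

1

Memory blocks with room: memory block 1 (80 MB), memory block 3 (138 MB), memory block 4 (176 MB).
The first with room is memory block 1.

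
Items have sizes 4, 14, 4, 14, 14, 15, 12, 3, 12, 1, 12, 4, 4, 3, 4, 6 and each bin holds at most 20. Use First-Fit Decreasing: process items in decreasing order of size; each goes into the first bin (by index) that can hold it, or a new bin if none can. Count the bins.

Sorted descending: 15, 14, 14, 14, 12, 12, 12, 6, 4, 4, 4, 4, 4, 3, 3, 1.
bin 1: place 15, 5 left
bin 2: place 14, 6 left
bin 3: place 14, 6 left
bin 4: place 14, 6 left
bin 5: place 12, 8 left
bin 6: place 12, 8 left
bin 7: place 12, 8 left
bin 2: place 6, 0 left
bin 1: place 4, 1 left
bin 3: place 4, 2 left
bin 4: place 4, 2 left
bin 5: place 4, 4 left
bin 5: place 4, 0 left
bin 6: place 3, 5 left
bin 6: place 3, 2 left
bin 1: place 1, 0 left
Final bins: [15,4,1] [14,6] [14,4] [14,4] [12,4,4] [12,3,3] [12].

7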